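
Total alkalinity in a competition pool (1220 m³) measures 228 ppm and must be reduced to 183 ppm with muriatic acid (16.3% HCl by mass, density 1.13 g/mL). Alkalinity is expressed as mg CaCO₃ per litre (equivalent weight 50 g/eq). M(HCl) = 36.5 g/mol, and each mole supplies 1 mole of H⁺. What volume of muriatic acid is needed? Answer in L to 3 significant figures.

218 L

Volume: 1220 m³ = 1,220,000 L.
Alkalinity to neutralize: (228 − 183) = 45 mg/L as CaCO₃ × 1,220,000 L = 54,900 g as CaCO₃.
Equivalents of H⁺ required: 54,900 ÷ 50 g/eq = 1098 eq = 1098 mol HCl.
Mass of HCl: 1098 × 36.5 = 40,080 g.
Mass of 16.3% solution: 40,080 / 0.163 = 245,900 g.
Volume: 245,900 g ÷ 1.13 g/mL = 217,600 mL.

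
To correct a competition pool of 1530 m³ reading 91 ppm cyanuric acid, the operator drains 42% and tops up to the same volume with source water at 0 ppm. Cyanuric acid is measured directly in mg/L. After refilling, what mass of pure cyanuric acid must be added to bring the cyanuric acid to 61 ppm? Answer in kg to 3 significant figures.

12.6 kg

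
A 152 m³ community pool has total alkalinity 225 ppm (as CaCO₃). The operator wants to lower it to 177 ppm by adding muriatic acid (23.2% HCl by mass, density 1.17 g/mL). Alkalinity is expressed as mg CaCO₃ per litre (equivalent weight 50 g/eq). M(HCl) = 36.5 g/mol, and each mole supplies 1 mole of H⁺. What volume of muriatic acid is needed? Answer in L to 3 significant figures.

Volume: 152 m³ = 152,000 L.
Alkalinity to neutralize: (225 − 177) = 48 mg/L as CaCO₃ × 152,000 L = 7296 g as CaCO₃.
Equivalents of H⁺ required: 7296 ÷ 50 g/eq = 145.9 eq = 145.9 mol HCl.
Mass of HCl: 145.9 × 36.5 = 5326 g.
Mass of 23.2% solution: 5326 / 0.232 = 22,960 g.
Volume: 22,960 g ÷ 1.17 g/mL = 19,620 mL.

19.6 L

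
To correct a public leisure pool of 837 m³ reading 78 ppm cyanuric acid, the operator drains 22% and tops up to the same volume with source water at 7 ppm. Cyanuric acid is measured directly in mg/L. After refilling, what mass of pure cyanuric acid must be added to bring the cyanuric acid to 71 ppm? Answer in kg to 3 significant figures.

Volume: 837 m³ = 837,000 L.
After draining 22% and refilling: 78 × 0.78 + 7 × 0.22 = 62.38 ppm.
Deficit to target: 71 − 62.38 = 8.62 mg/L.
Mass: 8.62 mg/L × 837,000 L = 7215 g cyanuric acid.

7.21 kg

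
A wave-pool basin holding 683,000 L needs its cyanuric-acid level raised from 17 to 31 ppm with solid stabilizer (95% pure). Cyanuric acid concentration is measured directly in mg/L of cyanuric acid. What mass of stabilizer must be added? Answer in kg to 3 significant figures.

10.1 kg

CYA to add: (31 − 17) = 14 mg/L × 683,000 L = 9562 g cyanuric acid.
At 95% purity: 9562 / 0.95 = 10,070 g product.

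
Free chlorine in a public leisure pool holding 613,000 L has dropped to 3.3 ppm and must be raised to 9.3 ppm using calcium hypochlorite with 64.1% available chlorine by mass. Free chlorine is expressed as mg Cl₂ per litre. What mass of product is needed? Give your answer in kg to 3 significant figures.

5.74 kg

Chlorine deficit: 9.3 − 3.3 = 6 ppm = 6 mg/L as Cl₂.
Cl₂ equivalent needed: 6 mg/L × 613,000 L = 3,678,000 mg = 3678 g.
Product at 64.1% available chlorine: 3678 / 0.641 = 5738 g.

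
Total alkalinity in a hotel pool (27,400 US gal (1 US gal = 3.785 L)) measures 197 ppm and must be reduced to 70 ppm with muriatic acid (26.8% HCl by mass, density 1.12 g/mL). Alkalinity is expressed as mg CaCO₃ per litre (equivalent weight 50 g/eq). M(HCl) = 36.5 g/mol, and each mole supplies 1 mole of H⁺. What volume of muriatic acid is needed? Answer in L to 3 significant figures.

32.0 L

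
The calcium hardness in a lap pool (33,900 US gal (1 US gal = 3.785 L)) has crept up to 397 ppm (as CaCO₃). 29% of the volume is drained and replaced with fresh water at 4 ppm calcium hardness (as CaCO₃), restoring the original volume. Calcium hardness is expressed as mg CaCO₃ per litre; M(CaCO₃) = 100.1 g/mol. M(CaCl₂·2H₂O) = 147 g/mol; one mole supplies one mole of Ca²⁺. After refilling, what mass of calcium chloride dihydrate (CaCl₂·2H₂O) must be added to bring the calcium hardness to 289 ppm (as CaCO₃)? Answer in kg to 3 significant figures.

1.12 kg

Volume: 33,900 US gal × 3.785 L/gal = 128,312 L.
After draining 29% and refilling: 397 × 0.71 + 4 × 0.29 = 283.03 ppm.
Deficit to target: 289 − 283.03 = 5.97 mg/L.
As CaCO₃: 5.97 mg/L × 128,312 L = 766 g; ÷ 100.1 = 7.653 mol Ca²⁺.
Mass: 7.653 × 147 = 1125 g.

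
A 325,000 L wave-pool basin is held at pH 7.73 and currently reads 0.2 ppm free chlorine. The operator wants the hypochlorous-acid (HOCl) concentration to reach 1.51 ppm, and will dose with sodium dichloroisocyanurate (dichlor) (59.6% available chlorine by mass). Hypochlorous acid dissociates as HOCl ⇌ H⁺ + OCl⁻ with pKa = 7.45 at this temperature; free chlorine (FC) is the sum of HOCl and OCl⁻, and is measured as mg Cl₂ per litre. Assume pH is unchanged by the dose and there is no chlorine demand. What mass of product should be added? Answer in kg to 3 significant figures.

2.28 kg

[OCl⁻]/[HOCl] = 10^(pH − pKa) = 10^(7.73 − 7.45) = 1.905; fraction as HOCl = 1/(1 + 1.905) = 0.3442.
Free chlorine required for 1.51 ppm HOCl: 1.51 / 0.3442 = 4.387 ppm.
FC to add: 4.387 − 0.2 = 4.187 mg/L as Cl₂.
Cl₂ equivalent: 4.187 mg/L × 325,000 L = 1361 g.
Product at 59.6% available Cl: 1361 / 0.596 = 2283 g.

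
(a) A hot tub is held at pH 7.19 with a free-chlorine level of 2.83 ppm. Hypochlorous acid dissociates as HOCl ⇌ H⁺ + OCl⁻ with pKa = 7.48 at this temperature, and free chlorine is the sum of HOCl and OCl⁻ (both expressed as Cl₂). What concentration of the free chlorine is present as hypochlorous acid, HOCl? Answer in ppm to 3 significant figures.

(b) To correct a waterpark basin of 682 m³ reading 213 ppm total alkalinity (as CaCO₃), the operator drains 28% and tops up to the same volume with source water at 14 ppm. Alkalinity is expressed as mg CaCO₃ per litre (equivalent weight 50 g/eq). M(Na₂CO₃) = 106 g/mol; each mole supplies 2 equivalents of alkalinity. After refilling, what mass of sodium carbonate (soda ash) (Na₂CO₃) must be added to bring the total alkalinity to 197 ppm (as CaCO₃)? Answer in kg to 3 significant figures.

(a) [OCl⁻]/[HOCl] = 10^(pH − pKa) = 10^(7.19 − 7.48) = 10^-0.29 = 0.5129.
(a) Fraction as HOCl = 1 / (1 + 0.5129) = 0.661.
(a) HOCl = 0.661 × 2.83 ppm = 1.871 ppm.

(b) Volume: 682 m³ = 682,000 L.
(b) After draining 28% and refilling: 213 × 0.72 + 14 × 0.28 = 157.28 ppm.
(b) Deficit to target: 197 − 157.28 = 39.72 mg/L.
(b) As CaCO₃: 39.72 mg/L × 682,000 L = 27,090 g; ÷ 50 g/eq ÷ 2 = 270.9 mol Na₂CO₃.
(b) Mass: 270.9 × 106 = 28,710 g.

(a) 1.87 ppm; (b) 28.7 kg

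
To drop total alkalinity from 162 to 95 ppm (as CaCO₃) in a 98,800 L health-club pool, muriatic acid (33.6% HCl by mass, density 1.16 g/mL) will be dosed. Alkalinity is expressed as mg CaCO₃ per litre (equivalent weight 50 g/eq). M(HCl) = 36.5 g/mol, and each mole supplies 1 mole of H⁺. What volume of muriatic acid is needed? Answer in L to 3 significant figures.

12.4 L

Alkalinity to neutralize: (162 − 95) = 67 mg/L as CaCO₃ × 98,800 L = 6620 g as CaCO₃.
Equivalents of H⁺ required: 6620 ÷ 50 g/eq = 132.4 eq = 132.4 mol HCl.
Mass of HCl: 132.4 × 36.5 = 4832 g.
Mass of 33.6% solution: 4832 / 0.336 = 14,380 g.
Volume: 14,380 g ÷ 1.16 g/mL = 12,400 mL.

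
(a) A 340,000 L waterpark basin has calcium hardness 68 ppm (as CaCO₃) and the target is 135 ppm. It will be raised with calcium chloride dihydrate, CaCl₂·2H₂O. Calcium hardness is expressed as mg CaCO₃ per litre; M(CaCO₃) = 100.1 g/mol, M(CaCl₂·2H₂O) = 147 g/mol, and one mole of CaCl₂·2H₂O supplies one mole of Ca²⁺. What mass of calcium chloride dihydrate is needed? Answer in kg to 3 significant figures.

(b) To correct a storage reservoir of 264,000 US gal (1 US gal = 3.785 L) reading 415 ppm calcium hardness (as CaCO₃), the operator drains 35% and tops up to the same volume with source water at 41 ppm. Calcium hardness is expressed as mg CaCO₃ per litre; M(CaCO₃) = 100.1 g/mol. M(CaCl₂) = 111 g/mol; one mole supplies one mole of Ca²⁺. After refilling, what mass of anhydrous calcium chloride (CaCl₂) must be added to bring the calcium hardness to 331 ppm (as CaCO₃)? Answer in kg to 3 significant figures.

(a) 33.5 kg; (b) 52.0 kg

(a) Hardness to add: (135 − 68) = 67 mg/L as CaCO₃ × 340,000 L = 22,780 g as CaCO₃.
(a) Moles of Ca²⁺ (1 mol Ca²⁺ ≡ 1 mol CaCO₃): 22,780 / 100.1 g/mol = 227.6 mol.
(a) Mass of CaCl₂·2H₂O: 227.6 × 147 = 33,450 g.

(b) Volume: 264,000 US gal × 3.785 L/gal = 999,240 L.
(b) After draining 35% and refilling: 415 × 0.65 + 41 × 0.35 = 284.1 ppm.
(b) Deficit to target: 331 − 284.1 = 46.9 mg/L.
(b) As CaCO₃: 46.9 mg/L × 999,240 L = 46,860 g; ÷ 100.1 = 468.2 mol Ca²⁺.
(b) Mass: 468.2 × 111 = 51,970 g.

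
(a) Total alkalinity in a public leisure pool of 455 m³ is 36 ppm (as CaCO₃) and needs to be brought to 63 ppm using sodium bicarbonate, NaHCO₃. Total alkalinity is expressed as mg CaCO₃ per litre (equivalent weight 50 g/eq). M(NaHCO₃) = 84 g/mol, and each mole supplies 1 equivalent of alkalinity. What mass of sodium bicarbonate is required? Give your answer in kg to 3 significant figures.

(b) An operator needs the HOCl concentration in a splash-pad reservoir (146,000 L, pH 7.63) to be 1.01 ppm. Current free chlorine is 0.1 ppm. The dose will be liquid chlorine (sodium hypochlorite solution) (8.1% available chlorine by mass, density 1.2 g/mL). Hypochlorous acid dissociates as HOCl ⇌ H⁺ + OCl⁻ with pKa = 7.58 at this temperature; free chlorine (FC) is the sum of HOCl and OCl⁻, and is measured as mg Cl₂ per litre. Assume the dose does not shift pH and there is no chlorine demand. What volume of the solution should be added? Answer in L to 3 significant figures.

(a) 20.6 kg; (b) 3.07 L

(a) Volume: 455 m³ = 455,000 L.
(a) Alkalinity to add: (63 − 36) = 27 mg/L as CaCO₃ × 455,000 L = 12,280 g as CaCO₃.
(a) Equivalents: 12,280 g ÷ 50 g/eq = 245.7 eq.
(a) NaHCO₃ supplies 1 eq per mole → 245.7 mol.
(a) Mass: 245.7 mol × 84 g/mol = 20,640 g.

(b) [OCl⁻]/[HOCl] = 10^(pH − pKa) = 10^(7.63 − 7.58) = 1.122; fraction as HOCl = 1/(1 + 1.122) = 0.4712.
(b) Free chlorine required for 1.01 ppm HOCl: 1.01 / 0.4712 = 2.143 ppm.
(b) FC to add: 2.143 − 0.1 = 2.043 mg/L as Cl₂.
(b) Cl₂ equivalent: 2.043 mg/L × 146,000 L = 298.3 g.
(b) Product at 8.1% available Cl: 298.3 / 0.081 = 3683 g.
(b) Volume: 3683 g ÷ 1.2 g/mL = 3069 mL.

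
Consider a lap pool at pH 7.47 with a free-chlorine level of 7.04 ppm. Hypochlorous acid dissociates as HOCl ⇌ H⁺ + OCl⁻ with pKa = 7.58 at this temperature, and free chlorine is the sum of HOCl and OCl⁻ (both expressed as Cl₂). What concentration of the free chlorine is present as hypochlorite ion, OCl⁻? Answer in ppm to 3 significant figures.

3.08 ppm

[OCl⁻]/[HOCl] = 10^(pH − pKa) = 10^(7.47 − 7.58) = 10^-0.11 = 0.7762.
Fraction as HOCl = 1 / (1 + 0.7762) = 0.563.
OCl⁻ = (1 − 0.563) × 7.04 ppm = 3.077 ppm.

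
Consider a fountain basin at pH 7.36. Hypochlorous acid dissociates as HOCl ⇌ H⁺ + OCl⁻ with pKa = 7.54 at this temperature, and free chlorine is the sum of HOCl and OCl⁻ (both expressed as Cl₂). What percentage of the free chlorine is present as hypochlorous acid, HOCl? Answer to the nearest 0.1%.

[OCl⁻]/[HOCl] = 10^(pH − pKa) = 10^(7.36 − 7.54) = 10^-0.18 = 0.6607.
Fraction as HOCl = 1 / (1 + 0.6607) = 0.6022.

60.2%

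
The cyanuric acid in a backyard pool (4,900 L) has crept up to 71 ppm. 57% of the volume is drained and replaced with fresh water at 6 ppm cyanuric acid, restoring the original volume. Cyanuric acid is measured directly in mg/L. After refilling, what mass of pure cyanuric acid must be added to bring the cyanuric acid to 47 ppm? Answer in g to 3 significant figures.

63.9 g

After draining 57% and refilling: 71 × 0.43 + 6 × 0.57 = 33.95 ppm.
Deficit to target: 47 − 33.95 = 13.05 mg/L.
Mass: 13.05 mg/L × 4,900 L = 63.94 g cyanuric acid.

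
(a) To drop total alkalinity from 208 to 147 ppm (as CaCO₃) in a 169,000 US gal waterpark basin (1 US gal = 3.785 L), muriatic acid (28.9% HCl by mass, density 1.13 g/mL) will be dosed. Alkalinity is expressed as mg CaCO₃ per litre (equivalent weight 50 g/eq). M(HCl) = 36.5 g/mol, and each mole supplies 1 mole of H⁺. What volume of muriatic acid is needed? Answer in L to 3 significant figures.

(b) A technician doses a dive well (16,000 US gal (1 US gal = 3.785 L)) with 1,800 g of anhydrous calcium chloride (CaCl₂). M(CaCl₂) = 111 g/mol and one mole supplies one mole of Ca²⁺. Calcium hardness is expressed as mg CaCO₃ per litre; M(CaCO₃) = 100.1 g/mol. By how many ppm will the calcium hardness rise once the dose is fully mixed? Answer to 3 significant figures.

(a) 87.2 L; (b) 26.8 ppm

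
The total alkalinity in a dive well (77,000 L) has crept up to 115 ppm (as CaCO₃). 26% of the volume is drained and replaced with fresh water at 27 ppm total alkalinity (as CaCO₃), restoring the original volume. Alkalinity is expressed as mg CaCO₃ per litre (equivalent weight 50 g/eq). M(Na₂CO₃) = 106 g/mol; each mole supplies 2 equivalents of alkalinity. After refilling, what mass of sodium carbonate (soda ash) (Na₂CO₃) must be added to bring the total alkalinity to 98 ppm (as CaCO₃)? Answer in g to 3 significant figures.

480 g

After draining 26% and refilling: 115 × 0.74 + 27 × 0.26 = 92.12 ppm.
Deficit to target: 98 − 92.12 = 5.88 mg/L.
As CaCO₃: 5.88 mg/L × 77,000 L = 452.8 g; ÷ 50 g/eq ÷ 2 = 4.528 mol Na₂CO₃.
Mass: 4.528 × 106 = 479.9 g.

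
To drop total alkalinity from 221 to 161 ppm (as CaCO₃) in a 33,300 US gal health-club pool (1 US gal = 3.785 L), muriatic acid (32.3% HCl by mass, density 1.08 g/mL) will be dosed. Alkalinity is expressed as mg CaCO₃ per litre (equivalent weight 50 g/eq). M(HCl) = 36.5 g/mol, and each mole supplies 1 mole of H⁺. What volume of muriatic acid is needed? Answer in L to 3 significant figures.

Volume: 33,300 US gal × 3.785 L/gal = 126,040 L.
Alkalinity to neutralize: (221 − 161) = 60 mg/L as CaCO₃ × 126,040 L = 7562 g as CaCO₃.
Equivalents of H⁺ required: 7562 ÷ 50 g/eq = 151.2 eq = 151.2 mol HCl.
Mass of HCl: 151.2 × 36.5 = 5521 g.
Mass of 32.3% solution: 5521 / 0.323 = 17,090 g.
Volume: 17,090 g ÷ 1.08 g/mL = 15,830 mL.

15.8 L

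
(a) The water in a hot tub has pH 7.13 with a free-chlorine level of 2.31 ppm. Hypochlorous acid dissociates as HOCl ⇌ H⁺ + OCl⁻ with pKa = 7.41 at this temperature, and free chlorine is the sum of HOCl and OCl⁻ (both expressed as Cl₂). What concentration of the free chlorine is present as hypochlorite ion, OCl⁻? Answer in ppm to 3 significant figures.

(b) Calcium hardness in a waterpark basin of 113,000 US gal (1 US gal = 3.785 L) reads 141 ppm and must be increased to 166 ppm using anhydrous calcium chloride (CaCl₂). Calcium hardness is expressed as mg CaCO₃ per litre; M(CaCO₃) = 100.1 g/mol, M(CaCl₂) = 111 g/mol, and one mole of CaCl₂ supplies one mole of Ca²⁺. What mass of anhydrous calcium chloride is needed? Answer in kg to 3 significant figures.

(a) [OCl⁻]/[HOCl] = 10^(pH − pKa) = 10^(7.13 − 7.41) = 10^-0.28 = 0.5248.
(a) Fraction as HOCl = 1 / (1 + 0.5248) = 0.6558.
(a) OCl⁻ = (1 − 0.6558) × 2.31 ppm = 0.7951 ppm.

(b) Volume: 113,000 US gal × 3.785 L/gal = 427,705 L.
(b) Hardness to add: (166 − 141) = 25 mg/L as CaCO₃ × 427,705 L = 10,690 g as CaCO₃.
(b) Moles of Ca²⁺ (1 mol Ca²⁺ ≡ 1 mol CaCO₃): 10,690 / 100.1 g/mol = 106.8 mol.
(b) Mass of CaCl₂: 106.8 × 111 = 11,860 g.

(a) 0.795 ppm; (b) 11.9 kg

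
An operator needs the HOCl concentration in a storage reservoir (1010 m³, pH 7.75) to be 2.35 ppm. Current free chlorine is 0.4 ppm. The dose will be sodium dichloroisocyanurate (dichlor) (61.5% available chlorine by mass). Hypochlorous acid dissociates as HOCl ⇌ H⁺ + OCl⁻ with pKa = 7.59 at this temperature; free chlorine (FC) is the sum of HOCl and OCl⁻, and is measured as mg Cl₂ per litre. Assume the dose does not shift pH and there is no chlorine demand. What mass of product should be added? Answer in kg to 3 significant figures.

8.78 kg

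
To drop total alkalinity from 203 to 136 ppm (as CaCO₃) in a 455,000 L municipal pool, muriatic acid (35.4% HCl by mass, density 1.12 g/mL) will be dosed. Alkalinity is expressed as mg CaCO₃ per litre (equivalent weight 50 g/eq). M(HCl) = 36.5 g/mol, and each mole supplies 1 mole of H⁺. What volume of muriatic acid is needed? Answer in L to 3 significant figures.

Alkalinity to neutralize: (203 − 136) = 67 mg/L as CaCO₃ × 455,000 L = 30,480 g as CaCO₃.
Equivalents of H⁺ required: 30,480 ÷ 50 g/eq = 609.7 eq = 609.7 mol HCl.
Mass of HCl: 609.7 × 36.5 = 22,250 g.
Mass of 35.4% solution: 22,250 / 0.354 = 62,860 g.
Volume: 62,860 g ÷ 1.12 g/mL = 56,130 mL.

56.1 L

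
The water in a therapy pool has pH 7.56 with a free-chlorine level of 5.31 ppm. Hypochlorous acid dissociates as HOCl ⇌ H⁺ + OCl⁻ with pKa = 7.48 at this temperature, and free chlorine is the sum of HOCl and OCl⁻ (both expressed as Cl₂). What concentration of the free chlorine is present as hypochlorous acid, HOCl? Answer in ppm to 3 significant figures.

2.41 ppm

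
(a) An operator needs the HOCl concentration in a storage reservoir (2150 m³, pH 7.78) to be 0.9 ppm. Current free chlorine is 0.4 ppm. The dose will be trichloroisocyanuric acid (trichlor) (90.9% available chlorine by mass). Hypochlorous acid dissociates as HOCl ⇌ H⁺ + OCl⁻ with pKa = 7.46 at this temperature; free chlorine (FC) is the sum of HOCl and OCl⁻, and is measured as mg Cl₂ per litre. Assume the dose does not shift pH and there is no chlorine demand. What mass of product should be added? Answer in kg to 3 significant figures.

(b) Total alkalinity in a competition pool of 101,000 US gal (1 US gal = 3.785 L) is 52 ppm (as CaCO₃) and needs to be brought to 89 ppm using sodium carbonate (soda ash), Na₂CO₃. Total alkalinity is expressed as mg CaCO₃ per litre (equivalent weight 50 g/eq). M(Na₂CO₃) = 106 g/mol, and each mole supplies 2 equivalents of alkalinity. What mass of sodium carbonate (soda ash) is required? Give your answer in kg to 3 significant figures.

(a) Volume: 2150 m³ = 2,150,000 L.
(a) [OCl⁻]/[HOCl] = 10^(pH − pKa) = 10^(7.78 − 7.46) = 2.089; fraction as HOCl = 1/(1 + 2.089) = 0.3237.
(a) Free chlorine required for 0.9 ppm HOCl: 0.9 / 0.3237 = 2.78 ppm.
(a) FC to add: 2.78 − 0.4 = 2.38 mg/L as Cl₂.
(a) Cl₂ equivalent: 2.38 mg/L × 2,150,000 L = 5118 g.
(a) Product at 90.9% available Cl: 5118 / 0.909 = 5630 g.

(b) Volume: 101,000 US gal × 3.785 L/gal = 382,285 L.
(b) Alkalinity to add: (89 − 52) = 37 mg/L as CaCO₃ × 382,285 L = 14,140 g as CaCO₃.
(b) Equivalents: 14,140 g ÷ 50 g/eq = 282.9 eq.
(b) Each mole of Na₂CO₃ supplies 2 eq, so 282.9 / 2 = 141.4 mol.
(b) Mass: 141.4 mol × 106 g/mol = 14,990 g.

(a) 5.63 kg; (b) 15.0 kg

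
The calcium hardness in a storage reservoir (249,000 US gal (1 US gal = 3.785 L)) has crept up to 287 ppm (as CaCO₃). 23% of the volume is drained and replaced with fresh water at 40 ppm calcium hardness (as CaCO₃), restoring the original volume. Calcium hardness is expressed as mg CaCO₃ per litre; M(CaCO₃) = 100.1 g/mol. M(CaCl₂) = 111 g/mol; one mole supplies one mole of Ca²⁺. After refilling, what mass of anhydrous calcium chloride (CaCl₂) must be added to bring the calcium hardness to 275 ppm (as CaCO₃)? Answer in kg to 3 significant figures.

46.8 kg

Volume: 249,000 US gal × 3.785 L/gal = 942,465 L.
After draining 23% and refilling: 287 × 0.77 + 40 × 0.23 = 230.19 ppm.
Deficit to target: 275 − 230.19 = 44.81 mg/L.
As CaCO₃: 44.81 mg/L × 942,465 L = 42,230 g; ÷ 100.1 = 421.9 mol Ca²⁺.
Mass: 421.9 × 111 = 46,830 g.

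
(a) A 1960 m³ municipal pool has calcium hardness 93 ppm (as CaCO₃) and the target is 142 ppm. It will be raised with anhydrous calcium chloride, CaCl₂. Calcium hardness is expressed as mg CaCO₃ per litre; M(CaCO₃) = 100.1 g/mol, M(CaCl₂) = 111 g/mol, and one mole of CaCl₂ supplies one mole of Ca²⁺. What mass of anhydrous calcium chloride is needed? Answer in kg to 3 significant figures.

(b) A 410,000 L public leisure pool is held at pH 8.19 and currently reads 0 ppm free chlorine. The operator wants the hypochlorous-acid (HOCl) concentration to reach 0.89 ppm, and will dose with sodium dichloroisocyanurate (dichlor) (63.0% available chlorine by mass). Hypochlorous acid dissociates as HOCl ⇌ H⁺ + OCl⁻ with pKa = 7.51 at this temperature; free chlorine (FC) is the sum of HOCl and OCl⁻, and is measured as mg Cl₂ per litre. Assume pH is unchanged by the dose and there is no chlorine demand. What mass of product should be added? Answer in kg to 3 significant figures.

(a) 106 kg; (b) 3.35 kg

(a) Volume: 1960 m³ = 1,960,000 L.
(a) Hardness to add: (142 − 93) = 49 mg/L as CaCO₃ × 1,960,000 L = 96,040 g as CaCO₃.
(a) Moles of Ca²⁺ (1 mol Ca²⁺ ≡ 1 mol CaCO₃): 96,040 / 100.1 g/mol = 959.4 mol.
(a) Mass of CaCl₂: 959.4 × 111 = 106,500 g.

(b) [OCl⁻]/[HOCl] = 10^(pH − pKa) = 10^(8.19 − 7.51) = 4.786; fraction as HOCl = 1/(1 + 4.786) = 0.1728.
(b) Free chlorine required for 0.89 ppm HOCl: 0.89 / 0.1728 = 5.15 ppm.
(b) FC to add: 5.15 − 0 = 5.15 mg/L as Cl₂.
(b) Cl₂ equivalent: 5.15 mg/L × 410,000 L = 2111 g.
(b) Product at 63.0% available Cl: 2111 / 0.63 = 3351 g.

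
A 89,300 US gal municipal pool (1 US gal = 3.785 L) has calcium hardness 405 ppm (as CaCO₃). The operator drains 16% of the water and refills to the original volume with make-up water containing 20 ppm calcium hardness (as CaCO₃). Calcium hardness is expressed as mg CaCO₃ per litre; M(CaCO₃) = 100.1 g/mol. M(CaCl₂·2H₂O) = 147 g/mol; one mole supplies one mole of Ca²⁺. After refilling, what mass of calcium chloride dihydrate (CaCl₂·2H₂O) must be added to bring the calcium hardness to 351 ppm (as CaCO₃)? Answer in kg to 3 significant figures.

3.77 kg

Volume: 89,300 US gal × 3.785 L/gal = 338,000 L.
After draining 16% and refilling: 405 × 0.84 + 20 × 0.16 = 343.4 ppm.
Deficit to target: 351 − 343.4 = 7.6 mg/L.
As CaCO₃: 7.6 mg/L × 338,000 L = 2569 g; ÷ 100.1 = 25.66 mol Ca²⁺.
Mass: 25.66 × 147 = 3772 g.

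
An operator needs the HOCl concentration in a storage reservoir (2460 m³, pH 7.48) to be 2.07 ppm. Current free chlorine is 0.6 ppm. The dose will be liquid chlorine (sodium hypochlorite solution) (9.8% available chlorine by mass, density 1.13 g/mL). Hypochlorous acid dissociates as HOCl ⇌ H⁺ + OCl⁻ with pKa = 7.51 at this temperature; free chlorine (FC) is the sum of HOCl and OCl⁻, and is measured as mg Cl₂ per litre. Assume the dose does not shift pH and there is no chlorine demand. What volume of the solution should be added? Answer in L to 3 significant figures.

Volume: 2460 m³ = 2,460,000 L.
[OCl⁻]/[HOCl] = 10^(pH − pKa) = 10^(7.48 − 7.51) = 0.9333; fraction as HOCl = 1/(1 + 0.9333) = 0.5173.
Free chlorine required for 2.07 ppm HOCl: 2.07 / 0.5173 = 4.002 ppm.
FC to add: 4.002 − 0.6 = 3.402 mg/L as Cl₂.
Cl₂ equivalent: 3.402 mg/L × 2,460,000 L = 8369 g.
Product at 9.8% available Cl: 8369 / 0.098 = 85,390 g.
Volume: 85,390 g ÷ 1.13 g/mL = 75,570 mL.

75.6 L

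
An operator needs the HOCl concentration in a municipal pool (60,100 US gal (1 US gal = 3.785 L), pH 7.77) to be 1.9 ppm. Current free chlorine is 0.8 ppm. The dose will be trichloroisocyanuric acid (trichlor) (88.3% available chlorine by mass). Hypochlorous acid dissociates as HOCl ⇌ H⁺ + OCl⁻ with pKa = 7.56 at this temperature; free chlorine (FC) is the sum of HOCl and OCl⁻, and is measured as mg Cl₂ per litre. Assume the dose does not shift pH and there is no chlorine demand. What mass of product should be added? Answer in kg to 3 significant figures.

Volume: 60,100 US gal × 3.785 L/gal = 227,478 L.
[OCl⁻]/[HOCl] = 10^(pH − pKa) = 10^(7.77 − 7.56) = 1.622; fraction as HOCl = 1/(1 + 1.622) = 0.3814.
Free chlorine required for 1.9 ppm HOCl: 1.9 / 0.3814 = 4.981 ppm.
FC to add: 4.981 − 0.8 = 4.181 mg/L as Cl₂.
Cl₂ equivalent: 4.181 mg/L × 227,478 L = 951.2 g.
Product at 88.3% available Cl: 951.2 / 0.883 = 1077 g.

1.08 kg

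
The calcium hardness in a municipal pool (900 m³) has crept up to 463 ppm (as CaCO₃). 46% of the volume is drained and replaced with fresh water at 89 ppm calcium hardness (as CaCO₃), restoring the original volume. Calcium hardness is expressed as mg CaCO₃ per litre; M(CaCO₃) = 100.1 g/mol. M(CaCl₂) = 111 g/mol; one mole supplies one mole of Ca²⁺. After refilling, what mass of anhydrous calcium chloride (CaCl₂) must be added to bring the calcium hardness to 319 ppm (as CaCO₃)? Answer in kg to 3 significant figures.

28.0 kg

Volume: 900 m³ = 900,000 L.
After draining 46% and refilling: 463 × 0.54 + 89 × 0.46 = 290.96 ppm.
Deficit to target: 319 − 290.96 = 28.04 mg/L.
As CaCO₃: 28.04 mg/L × 900,000 L = 25,240 g; ÷ 100.1 = 252.1 mol Ca²⁺.
Mass: 252.1 × 111 = 27,980 g.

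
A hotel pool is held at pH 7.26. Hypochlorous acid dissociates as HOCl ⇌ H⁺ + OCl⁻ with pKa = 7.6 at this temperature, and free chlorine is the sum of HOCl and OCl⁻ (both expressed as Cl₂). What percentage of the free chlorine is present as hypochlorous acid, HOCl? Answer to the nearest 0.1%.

[OCl⁻]/[HOCl] = 10^(pH − pKa) = 10^(7.26 − 7.6) = 10^-0.34 = 0.4571.
Fraction as HOCl = 1 / (1 + 0.4571) = 0.6863.

68.6%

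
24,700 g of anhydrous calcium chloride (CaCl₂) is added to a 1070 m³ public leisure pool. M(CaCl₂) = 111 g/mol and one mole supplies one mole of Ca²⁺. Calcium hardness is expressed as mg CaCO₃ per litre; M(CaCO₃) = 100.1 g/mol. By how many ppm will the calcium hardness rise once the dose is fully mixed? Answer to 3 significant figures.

Volume: 1070 m³ = 1,070,000 L.
Moles of Ca²⁺: 24,700 g ÷ 111 g/mol = 222.5 mol.
As CaCO₃: 222.5 mol × 100.1 g/mol = 22,270 g.
Rise: 22,270 g / 1,070,000 L × 1000 = 20.82 mg/L.

20.8 ppm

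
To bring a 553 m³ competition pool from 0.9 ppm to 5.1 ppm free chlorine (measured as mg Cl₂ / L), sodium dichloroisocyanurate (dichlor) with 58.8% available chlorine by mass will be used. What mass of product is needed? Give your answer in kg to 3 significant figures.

Volume: 553 m³ = 553,000 L.
Chlorine deficit: 5.1 − 0.9 = 4.2 ppm = 4.2 mg/L as Cl₂.
Cl₂ equivalent needed: 4.2 mg/L × 553,000 L = 2,323,000 mg = 2323 g.
Product at 58.8% available chlorine: 2323 / 0.588 = 3950 g.

3.95 kg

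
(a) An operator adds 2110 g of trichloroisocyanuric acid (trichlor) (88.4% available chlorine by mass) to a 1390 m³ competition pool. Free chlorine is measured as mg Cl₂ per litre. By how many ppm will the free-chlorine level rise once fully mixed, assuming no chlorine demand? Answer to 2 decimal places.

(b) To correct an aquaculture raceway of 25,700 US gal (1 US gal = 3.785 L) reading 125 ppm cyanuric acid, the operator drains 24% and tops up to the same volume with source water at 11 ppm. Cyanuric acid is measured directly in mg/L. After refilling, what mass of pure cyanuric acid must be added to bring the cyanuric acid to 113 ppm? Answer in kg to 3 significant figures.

(a) Volume: 1390 m³ = 1,390,000 L.
(a) Available chlorine delivered: 2110 g × 0.884 = 1865 g as Cl₂.
(a) Concentration rise: 1865 g / 1,390,000 L = 1.342 mg/L = 1.34 ppm.

(b) Volume: 25,700 US gal × 3.785 L/gal = 97,274 L.
(b) After draining 24% and refilling: 125 × 0.76 + 11 × 0.24 = 97.64 ppm.
(b) Deficit to target: 113 − 97.64 = 15.36 mg/L.
(b) Mass: 15.36 mg/L × 97,274 L = 1494 g cyanuric acid.

(a) 1.34 ppm; (b) 1.49 kg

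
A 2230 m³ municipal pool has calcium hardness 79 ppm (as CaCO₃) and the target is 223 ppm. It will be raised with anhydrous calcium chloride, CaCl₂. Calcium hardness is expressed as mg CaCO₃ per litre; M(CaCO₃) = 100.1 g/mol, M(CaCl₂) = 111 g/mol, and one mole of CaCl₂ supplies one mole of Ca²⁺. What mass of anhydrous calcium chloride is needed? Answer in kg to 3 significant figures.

356 kg

Volume: 2230 m³ = 2,230,000 L.
Hardness to add: (223 − 79) = 144 mg/L as CaCO₃ × 2,230,000 L = 321,100 g as CaCO₃.
Moles of Ca²⁺ (1 mol Ca²⁺ ≡ 1 mol CaCO₃): 321,100 / 100.1 g/mol = 3208 mol.
Mass of CaCl₂: 3208 × 111 = 356,100 g.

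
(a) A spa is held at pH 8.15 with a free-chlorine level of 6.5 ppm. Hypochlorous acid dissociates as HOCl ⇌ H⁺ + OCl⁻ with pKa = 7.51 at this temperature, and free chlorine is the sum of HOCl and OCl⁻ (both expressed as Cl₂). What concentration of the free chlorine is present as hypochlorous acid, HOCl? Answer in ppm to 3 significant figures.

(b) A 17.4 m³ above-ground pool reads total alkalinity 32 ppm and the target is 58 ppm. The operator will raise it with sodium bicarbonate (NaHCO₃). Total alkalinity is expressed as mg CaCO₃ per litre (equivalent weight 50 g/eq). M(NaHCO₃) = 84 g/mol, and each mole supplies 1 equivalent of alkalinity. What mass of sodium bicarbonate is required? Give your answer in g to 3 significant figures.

(a) 1.21 ppm; (b) 760 g

(a) [OCl⁻]/[HOCl] = 10^(pH − pKa) = 10^(8.15 − 7.51) = 10^0.64 = 4.365.
(a) Fraction as HOCl = 1 / (1 + 4.365) = 0.1864.
(a) HOCl = 0.1864 × 6.5 ppm = 1.212 ppm.

(b) Volume: 17.4 m³ = 17,400 L.
(b) Alkalinity to add: (58 − 32) = 26 mg/L as CaCO₃ × 17,400 L = 452.4 g as CaCO₃.
(b) Equivalents: 452.4 g ÷ 50 g/eq = 9.048 eq.
(b) NaHCO₃ supplies 1 eq per mole → 9.048 mol.
(b) Mass: 9.048 mol × 84 g/mol = 760 g.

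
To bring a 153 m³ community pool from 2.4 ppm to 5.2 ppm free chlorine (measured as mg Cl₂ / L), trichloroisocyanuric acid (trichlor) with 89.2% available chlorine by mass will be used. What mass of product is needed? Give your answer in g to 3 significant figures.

Volume: 153 m³ = 153,000 L.
Chlorine deficit: 5.2 − 2.4 = 2.8 ppm = 2.8 mg/L as Cl₂.
Cl₂ equivalent needed: 2.8 mg/L × 153,000 L = 428,400 mg = 428.4 g.
Product at 89.2% available chlorine: 428.4 / 0.892 = 480.3 g.

480 g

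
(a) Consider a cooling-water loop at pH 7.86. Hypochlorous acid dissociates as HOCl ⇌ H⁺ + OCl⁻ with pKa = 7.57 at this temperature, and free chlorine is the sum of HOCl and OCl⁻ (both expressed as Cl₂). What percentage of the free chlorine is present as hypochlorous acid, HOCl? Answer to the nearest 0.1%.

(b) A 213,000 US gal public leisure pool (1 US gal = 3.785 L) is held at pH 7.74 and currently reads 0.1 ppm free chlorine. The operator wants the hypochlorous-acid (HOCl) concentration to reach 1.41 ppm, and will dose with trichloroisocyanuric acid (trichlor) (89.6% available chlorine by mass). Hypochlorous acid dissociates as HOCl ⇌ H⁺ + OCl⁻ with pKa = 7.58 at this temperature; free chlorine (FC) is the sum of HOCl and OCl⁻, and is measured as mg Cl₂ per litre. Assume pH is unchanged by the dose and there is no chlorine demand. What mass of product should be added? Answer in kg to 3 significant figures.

(a) [OCl⁻]/[HOCl] = 10^(pH − pKa) = 10^(7.86 − 7.57) = 10^0.29 = 1.95.
(a) Fraction as HOCl = 1 / (1 + 1.95) = 0.339.

(b) Volume: 213,000 US gal × 3.785 L/gal = 806,205 L.
(b) [OCl⁻]/[HOCl] = 10^(pH − pKa) = 10^(7.74 − 7.58) = 1.445; fraction as HOCl = 1/(1 + 1.445) = 0.4089.
(b) Free chlorine required for 1.41 ppm HOCl: 1.41 / 0.4089 = 3.448 ppm.
(b) FC to add: 3.448 − 0.1 = 3.348 mg/L as Cl₂.
(b) Cl₂ equivalent: 3.348 mg/L × 806,205 L = 2699 g.
(b) Product at 89.6% available Cl: 2699 / 0.896 = 3013 g.

(a) 33.9%; (b) 3.01 kg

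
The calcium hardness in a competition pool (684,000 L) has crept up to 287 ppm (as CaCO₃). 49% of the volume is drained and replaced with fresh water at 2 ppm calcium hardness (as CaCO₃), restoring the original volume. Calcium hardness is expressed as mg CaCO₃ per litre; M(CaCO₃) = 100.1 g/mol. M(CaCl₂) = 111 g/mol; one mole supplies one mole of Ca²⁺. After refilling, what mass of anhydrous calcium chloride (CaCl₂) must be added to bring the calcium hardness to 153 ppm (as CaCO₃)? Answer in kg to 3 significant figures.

4.29 kg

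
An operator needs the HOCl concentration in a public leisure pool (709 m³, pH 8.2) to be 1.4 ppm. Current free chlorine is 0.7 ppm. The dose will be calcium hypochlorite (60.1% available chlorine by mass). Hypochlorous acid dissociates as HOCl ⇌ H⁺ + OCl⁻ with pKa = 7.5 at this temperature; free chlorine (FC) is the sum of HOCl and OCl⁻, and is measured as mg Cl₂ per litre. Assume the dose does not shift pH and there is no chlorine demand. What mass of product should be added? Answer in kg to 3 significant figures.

9.10 kg

Volume: 709 m³ = 709,000 L.
[OCl⁻]/[HOCl] = 10^(pH − pKa) = 10^(8.2 − 7.5) = 5.012; fraction as HOCl = 1/(1 + 5.012) = 0.1663.
Free chlorine required for 1.4 ppm HOCl: 1.4 / 0.1663 = 8.417 ppm.
FC to add: 8.417 − 0.7 = 7.717 mg/L as Cl₂.
Cl₂ equivalent: 7.717 mg/L × 709,000 L = 5471 g.
Product at 60.1% available Cl: 5471 / 0.601 = 9103 g.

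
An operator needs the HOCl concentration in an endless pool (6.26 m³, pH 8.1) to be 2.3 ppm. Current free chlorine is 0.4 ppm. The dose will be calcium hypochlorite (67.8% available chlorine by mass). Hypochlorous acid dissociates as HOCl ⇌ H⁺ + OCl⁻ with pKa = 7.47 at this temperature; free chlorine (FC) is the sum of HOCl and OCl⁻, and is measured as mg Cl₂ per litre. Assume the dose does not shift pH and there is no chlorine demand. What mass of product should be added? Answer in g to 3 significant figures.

Volume: 6.26 m³ = 6,260 L.
[OCl⁻]/[HOCl] = 10^(pH − pKa) = 10^(8.1 − 7.47) = 4.266; fraction as HOCl = 1/(1 + 4.266) = 0.1899.
Free chlorine required for 2.3 ppm HOCl: 2.3 / 0.1899 = 12.11 ppm.
FC to add: 12.11 − 0.4 = 11.71 mg/L as Cl₂.
Cl₂ equivalent: 11.71 mg/L × 6,260 L = 73.31 g.
Product at 67.8% available Cl: 73.31 / 0.678 = 108.1 g.

108 g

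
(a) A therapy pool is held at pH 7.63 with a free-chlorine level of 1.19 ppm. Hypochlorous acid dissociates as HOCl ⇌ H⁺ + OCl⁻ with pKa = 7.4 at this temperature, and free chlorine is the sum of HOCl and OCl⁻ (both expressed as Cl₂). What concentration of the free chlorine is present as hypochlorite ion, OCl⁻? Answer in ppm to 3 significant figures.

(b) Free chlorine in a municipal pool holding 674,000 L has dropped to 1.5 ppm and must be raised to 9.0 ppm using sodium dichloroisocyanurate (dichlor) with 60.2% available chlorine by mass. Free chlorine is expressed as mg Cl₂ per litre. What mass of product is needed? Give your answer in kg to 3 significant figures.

(a) 0.749 ppm; (b) 8.40 kg

(a) [OCl⁻]/[HOCl] = 10^(pH − pKa) = 10^(7.63 − 7.4) = 10^0.23 = 1.698.
(a) Fraction as HOCl = 1 / (1 + 1.698) = 0.3706.
(a) OCl⁻ = (1 − 0.3706) × 1.19 ppm = 0.749 ppm.

(b) Chlorine deficit: 9.0 − 1.5 = 7.5 ppm = 7.5 mg/L as Cl₂.
(b) Cl₂ equivalent needed: 7.5 mg/L × 674,000 L = 5,055,000 mg = 5055 g.
(b) Product at 60.2% available chlorine: 5055 / 0.602 = 8397 g.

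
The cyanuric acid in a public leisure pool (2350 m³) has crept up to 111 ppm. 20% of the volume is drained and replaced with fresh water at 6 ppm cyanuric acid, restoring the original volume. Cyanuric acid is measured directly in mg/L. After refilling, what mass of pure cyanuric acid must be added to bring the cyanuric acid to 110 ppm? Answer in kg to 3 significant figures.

47.0 kg

Volume: 2350 m³ = 2,350,000 L.
After draining 20% and refilling: 111 × 0.80 + 6 × 0.20 = 90 ppm.
Deficit to target: 110 − 90 = 20 mg/L.
Mass: 20 mg/L × 2,350,000 L = 47,000 g cyanuric acid.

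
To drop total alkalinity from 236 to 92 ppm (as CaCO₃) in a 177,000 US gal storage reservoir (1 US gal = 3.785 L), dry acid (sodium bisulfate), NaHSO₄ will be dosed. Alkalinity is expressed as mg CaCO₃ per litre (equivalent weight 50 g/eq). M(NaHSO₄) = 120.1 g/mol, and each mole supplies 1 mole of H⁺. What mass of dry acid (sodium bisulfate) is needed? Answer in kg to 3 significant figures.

232 kg

Volume: 177,000 US gal × 3.785 L/gal = 669,945 L.
Alkalinity to neutralize: (236 − 92) = 144 mg/L as CaCO₃ × 669,945 L = 96,470 g as CaCO₃.
Equivalents of H⁺ required: 96,470 ÷ 50 g/eq = 1929 eq = 1929 mol NaHSO₄.
Mass of NaHSO₄: 1929 × 120.1 = 231,700 g.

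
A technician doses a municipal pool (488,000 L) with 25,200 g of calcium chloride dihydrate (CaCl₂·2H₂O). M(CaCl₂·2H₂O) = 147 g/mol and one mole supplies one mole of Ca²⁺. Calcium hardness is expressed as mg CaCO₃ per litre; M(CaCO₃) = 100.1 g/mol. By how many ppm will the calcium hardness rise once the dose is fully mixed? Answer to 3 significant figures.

35.2 ppm

Moles of Ca²⁺: 25,200 g ÷ 147 g/mol = 171.4 mol.
As CaCO₃: 171.4 mol × 100.1 g/mol = 17,160 g.
Rise: 17,160 g / 488,000 L × 1000 = 35.16 mg/L.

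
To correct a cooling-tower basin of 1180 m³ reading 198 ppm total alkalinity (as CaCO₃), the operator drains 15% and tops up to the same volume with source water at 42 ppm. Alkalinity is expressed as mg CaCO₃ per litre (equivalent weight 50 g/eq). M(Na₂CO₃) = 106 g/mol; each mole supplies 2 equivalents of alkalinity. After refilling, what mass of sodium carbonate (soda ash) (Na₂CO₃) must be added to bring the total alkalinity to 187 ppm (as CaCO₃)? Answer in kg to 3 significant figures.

15.5 kg

Volume: 1180 m³ = 1,180,000 L.
After draining 15% and refilling: 198 × 0.85 + 42 × 0.15 = 174.6 ppm.
Deficit to target: 187 − 174.6 = 12.4 mg/L.
As CaCO₃: 12.4 mg/L × 1,180,000 L = 14,630 g; ÷ 50 g/eq ÷ 2 = 146.3 mol Na₂CO₃.
Mass: 146.3 × 106 = 15,510 g.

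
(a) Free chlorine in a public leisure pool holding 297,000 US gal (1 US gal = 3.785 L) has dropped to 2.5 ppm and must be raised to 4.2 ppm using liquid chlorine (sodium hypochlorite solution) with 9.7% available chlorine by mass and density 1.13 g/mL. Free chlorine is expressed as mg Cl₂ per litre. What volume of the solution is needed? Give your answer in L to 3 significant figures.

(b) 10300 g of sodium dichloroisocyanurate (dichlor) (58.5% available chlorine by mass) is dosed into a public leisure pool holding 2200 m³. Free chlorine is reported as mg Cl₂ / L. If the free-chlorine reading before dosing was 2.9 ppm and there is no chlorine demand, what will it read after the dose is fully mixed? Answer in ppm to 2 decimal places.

(a) 17.4 L; (b) 5.64 ppm

(a) Volume: 297,000 US gal × 3.785 L/gal = 1,124,145 L.
(a) Chlorine deficit: 4.2 − 2.5 = 1.7 ppm = 1.7 mg/L as Cl₂.
(a) Cl₂ equivalent needed: 1.7 mg/L × 1,124,145 L = 1,911,000 mg = 1911 g.
(a) Product at 9.7% available chlorine: 1911 / 0.097 = 19,700 g.
(a) Volume at density 1.13 g/mL: 19,700 g ÷ 1.13 g/mL = 17,430 mL.

(b) Volume: 2200 m³ = 2,200,000 L.
(b) Available chlorine delivered: 10,300 g × 0.585 = 6026 g as Cl₂.
(b) Concentration rise: 6026 g / 2,200,000 L = 2.739 mg/L = 2.74 ppm.
(b) Final FC: 2.9 + 2.74 = 5.64 ppm.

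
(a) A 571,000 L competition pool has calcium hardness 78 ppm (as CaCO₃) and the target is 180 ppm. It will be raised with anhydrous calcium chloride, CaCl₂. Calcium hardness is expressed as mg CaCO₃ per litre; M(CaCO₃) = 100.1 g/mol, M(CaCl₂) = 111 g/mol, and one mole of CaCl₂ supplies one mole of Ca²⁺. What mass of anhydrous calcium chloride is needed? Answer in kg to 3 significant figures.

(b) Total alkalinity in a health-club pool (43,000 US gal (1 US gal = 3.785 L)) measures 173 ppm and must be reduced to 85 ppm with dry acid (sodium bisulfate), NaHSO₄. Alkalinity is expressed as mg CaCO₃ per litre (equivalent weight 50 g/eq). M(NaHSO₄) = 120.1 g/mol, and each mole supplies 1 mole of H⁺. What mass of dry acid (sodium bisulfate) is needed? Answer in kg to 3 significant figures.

(a) 64.6 kg; (b) 34.4 kg

(a) Hardness to add: (180 − 78) = 102 mg/L as CaCO₃ × 571,000 L = 58,240 g as CaCO₃.
(a) Moles of Ca²⁺ (1 mol Ca²⁺ ≡ 1 mol CaCO₃): 58,240 / 100.1 g/mol = 581.8 mol.
(a) Mass of CaCl₂: 581.8 × 111 = 64,580 g.

(b) Volume: 43,000 US gal × 3.785 L/gal = 162,755 L.
(b) Alkalinity to neutralize: (173 − 85) = 88 mg/L as CaCO₃ × 162,755 L = 14,320 g as CaCO₃.
(b) Equivalents of H⁺ required: 14,320 ÷ 50 g/eq = 286.4 eq = 286.4 mol NaHSO₄.
(b) Mass of NaHSO₄: 286.4 × 120.1 = 34,400 g.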